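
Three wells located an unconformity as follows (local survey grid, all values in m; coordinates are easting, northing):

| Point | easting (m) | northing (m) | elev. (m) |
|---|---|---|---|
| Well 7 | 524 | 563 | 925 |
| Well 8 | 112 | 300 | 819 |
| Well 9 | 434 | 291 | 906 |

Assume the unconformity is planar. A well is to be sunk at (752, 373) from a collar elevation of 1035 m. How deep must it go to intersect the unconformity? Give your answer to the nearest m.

45 m

Two edge vectors: Well 7→Well 8 = (-412, -263, -106), Well 7→Well 9 = (-90, -272, -19).
Normal n = (Well 7→Well 8) × (Well 7→Well 9) = (-23835, 1712, 88394).
So ∂z/∂easting = −n_x/n_z = 0.26964 and ∂z/∂northing = −n_y/n_z = −0.01937.
Intercept c from Well 7: 925 − 141.29 + 10.90 = 794.61.
At (752, 373): z_contact = 202.8 − 7.2 + 794.61 = 990.2 m.
Depth below ground = 1035 − 990.2 = 45 m.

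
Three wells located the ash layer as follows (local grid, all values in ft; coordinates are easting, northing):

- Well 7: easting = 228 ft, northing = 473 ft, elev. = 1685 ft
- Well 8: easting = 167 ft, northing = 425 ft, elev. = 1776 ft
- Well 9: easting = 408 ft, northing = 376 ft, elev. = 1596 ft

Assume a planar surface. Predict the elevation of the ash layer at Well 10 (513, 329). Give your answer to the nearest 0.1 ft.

Let the plane be z = a·easting + b·northing + c.
Well 8−Well 7: −61a − 48b = 91;  Well 9−Well 7: 180a − 97b = −89.
Solving gives a = −0.89984, b = −0.75228.
Then c = 1685 − a·228 − b·473 = 2245.99.
At (513, 329): z = −461.6 − 247.5 + 2245.99 = 1536.9 ft.

1536.9 ft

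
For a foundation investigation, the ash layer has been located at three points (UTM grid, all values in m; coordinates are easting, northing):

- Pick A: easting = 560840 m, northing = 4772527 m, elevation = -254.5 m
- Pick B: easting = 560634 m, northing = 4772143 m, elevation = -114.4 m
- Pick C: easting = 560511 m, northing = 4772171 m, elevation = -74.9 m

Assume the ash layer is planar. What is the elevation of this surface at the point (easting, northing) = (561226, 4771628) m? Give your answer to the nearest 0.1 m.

Two edge vectors: Pick A→Pick B = (-206, -384, 140.1), Pick A→Pick C = (-329, -356, 179.6).
Normal n = (Pick A→Pick B) × (Pick A→Pick C) = (-19090.8, -9095.3, -53000).
So ∂z/∂easting = −n_x/n_z = −0.360203774 and ∂z/∂northing = −n_y/n_z = −0.171609434.
Intercept c from Pick A: -254.5 + 202016.68 + 819010.66 = 1020772.84.
At (561226, 4771628): z = −202155.7 − 818856.4 + 1020772.84 = -239.3 m.

-239.3 m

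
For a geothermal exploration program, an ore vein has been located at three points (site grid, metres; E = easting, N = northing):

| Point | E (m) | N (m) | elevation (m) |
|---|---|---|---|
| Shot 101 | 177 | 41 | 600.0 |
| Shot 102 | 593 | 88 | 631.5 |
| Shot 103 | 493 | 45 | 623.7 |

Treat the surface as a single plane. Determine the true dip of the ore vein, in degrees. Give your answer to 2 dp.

Let the plane be z = a·E + b·N + c.
Shot 102−Shot 101: 416a + 47b = 31.5;  Shot 103−Shot 101: 316a + 4b = 23.7.
Solving gives a = 0.07491, b = 0.00719.
Gradient magnitude |∇z| = √(a² + b²) = √(0.00561 + 0.00005) = 0.07525.
True dip = arctan(0.07525) = 4.30°, dipping toward W (azimuth ≈ 265°).

4.30°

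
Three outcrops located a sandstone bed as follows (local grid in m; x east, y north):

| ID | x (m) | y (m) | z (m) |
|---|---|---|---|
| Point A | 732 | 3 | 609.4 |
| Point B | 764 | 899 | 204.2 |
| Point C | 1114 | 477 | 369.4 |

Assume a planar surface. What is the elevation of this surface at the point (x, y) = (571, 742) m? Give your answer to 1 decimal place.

288.4 m

Two edge vectors: Point A→Point B = (32, 896, -405.2), Point A→Point C = (382, 474, -240).
Normal n = (Point A→Point B) × (Point A→Point C) = (-22975.2, -147106.4, -327104).
So ∂z/∂x = −n_x/n_z = −0.070238 and ∂z/∂y = −n_y/n_z = −0.449724.
Intercept c from Point A: 609.4 + 51.41 + 1.35 = 662.16.
At (571, 742): z = −40.1 − 333.7 + 662.16 = 288.4 m.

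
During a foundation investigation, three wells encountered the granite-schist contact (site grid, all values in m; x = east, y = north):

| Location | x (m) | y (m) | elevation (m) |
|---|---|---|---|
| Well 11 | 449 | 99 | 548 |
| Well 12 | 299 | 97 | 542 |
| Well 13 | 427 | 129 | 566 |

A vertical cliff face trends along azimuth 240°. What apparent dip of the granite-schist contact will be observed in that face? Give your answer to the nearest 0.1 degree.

Let the plane be z = a·x + b·y + c.
Well 12−Well 11: −150a − 2b = −6;  Well 13−Well 11: −22a + 30b = 18.
Solving gives a = 0.03169, b = 0.62324.
Unit vector along 240° is (sin 240°, cos 240°) = (-0.8660, -0.5000).
Slope in that direction = a·(-0.8660) + b·(-0.5000) = −0.33906.
Apparent dip = arctan|0.33906| = 18.7° (true dip is 32.0°, so apparent ≤ true as expected).

18.7°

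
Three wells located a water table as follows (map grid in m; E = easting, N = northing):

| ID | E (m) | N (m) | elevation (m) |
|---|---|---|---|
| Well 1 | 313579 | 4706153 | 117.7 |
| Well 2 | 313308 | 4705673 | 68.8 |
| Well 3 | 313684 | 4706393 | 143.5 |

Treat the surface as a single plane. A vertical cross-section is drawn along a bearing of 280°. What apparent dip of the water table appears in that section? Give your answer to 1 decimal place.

3.8°

Let the plane be z = a·E + b·N + c.
Well 2−Well 1: −271a − 480b = −48.9;  Well 3−Well 1: 105a + 240b = 25.8.
Solving gives a = −0.04426, b = 0.12686.
Unit vector along 280° is (sin 280°, cos 280°) = (-0.9848, 0.1736).
Slope in that direction = a·(-0.9848) + b·(0.1736) = 0.06562.
Apparent dip = arctan|0.06562| = 3.8° (true dip is 7.7°, so apparent ≤ true as expected).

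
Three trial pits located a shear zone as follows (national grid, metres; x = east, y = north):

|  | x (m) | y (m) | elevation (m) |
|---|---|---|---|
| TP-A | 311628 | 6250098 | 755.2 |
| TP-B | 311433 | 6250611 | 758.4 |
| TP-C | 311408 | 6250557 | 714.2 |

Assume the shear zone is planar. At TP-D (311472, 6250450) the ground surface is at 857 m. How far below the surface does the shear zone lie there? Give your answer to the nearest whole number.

Two edge vectors: TP-A→TP-B = (-195, 513, 3.2), TP-A→TP-C = (-220, 459, -41).
Normal n = (TP-A→TP-B) × (TP-A→TP-C) = (-22501.8, -8699, 23355).
So ∂z/∂x = −n_x/n_z = 0.96346821 and ∂z/∂y = −n_y/n_z = 0.37246842.
Intercept c from TP-A: 755.2 − 300243.67 − 2327964.14 = −2627452.61.
At (311472, 6250450): z_contact = 300093.4 + 2328095.2 − 2627452.61 = 736.0 m.
Depth below ground = 857 − 736.0 = 121 m.

121 m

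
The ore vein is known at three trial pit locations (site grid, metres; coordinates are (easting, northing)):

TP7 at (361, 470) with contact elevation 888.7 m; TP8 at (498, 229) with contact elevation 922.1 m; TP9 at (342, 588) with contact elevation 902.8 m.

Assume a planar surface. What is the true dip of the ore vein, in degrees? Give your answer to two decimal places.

33.86°

Let the plane be z = a·E + b·N + c.
TP8−TP7: 137a − 241b = 33.4;  TP9−TP7: −19a + 118b = 14.1.
Solving gives a = 0.63341, b = 0.22148.
Gradient magnitude |∇z| = √(a² + b²) = √(0.40121 + 0.04905) = 0.67101.
True dip = arctan(0.67101) = 33.86°, dipping toward WSW (azimuth ≈ 251°).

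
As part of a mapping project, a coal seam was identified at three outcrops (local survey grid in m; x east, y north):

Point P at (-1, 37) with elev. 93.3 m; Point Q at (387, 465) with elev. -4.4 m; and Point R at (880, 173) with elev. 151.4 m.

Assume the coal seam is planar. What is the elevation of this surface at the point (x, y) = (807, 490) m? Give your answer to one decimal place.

36.6 m

Two edge vectors: Point P→Point Q = (388, 428, -97.7), Point P→Point R = (881, 136, 58.1).
Normal n = (Point P→Point Q) × (Point P→Point R) = (38154, -108616.5, -324300).
So ∂z/∂x = −n_x/n_z = 0.11765 and ∂z/∂y = −n_y/n_z = −0.33493.
Intercept c from Point P: 93.3 + 0.12 + 12.39 = 105.81.
At (807, 490): z = 94.9 − 164.1 + 105.81 = 36.6 m.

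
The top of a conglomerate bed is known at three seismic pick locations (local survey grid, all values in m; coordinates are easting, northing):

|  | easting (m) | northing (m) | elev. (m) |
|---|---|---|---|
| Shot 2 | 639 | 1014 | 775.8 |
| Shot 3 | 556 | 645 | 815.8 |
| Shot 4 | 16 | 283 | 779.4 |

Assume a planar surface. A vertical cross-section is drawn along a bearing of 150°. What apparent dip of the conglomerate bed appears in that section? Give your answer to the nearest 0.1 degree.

11.8°

Two edge vectors: Shot 2→Shot 3 = (-83, -369, 40), Shot 2→Shot 4 = (-623, -731, 3.6).
Normal n = (Shot 2→Shot 3) × (Shot 2→Shot 4) = (27911.6, -24621.2, -169214).
So ∂z/∂easting = −n_x/n_z = 0.16495 and ∂z/∂northing = −n_y/n_z = −0.14550.
Unit vector along 150° is (sin 150°, cos 150°) = (0.5000, -0.8660).
Slope in that direction = a·(0.5000) + b·(-0.8660) = 0.20848.
Apparent dip = arctan|0.20848| = 11.8° (true dip is 12.4°, so apparent ≤ true as expected).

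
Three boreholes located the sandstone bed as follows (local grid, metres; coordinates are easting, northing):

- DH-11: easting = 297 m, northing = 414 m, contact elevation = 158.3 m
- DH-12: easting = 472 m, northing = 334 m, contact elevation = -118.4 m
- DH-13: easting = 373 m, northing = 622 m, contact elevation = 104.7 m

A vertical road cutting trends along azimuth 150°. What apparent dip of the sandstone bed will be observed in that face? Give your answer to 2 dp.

43.99°

Two edge vectors: DH-11→DH-12 = (175, -80, -276.7), DH-11→DH-13 = (76, 208, -53.6).
Normal n = (DH-11→DH-12) × (DH-11→DH-13) = (61841.6, -11649.2, 42480).
So ∂z/∂easting = −n_x/n_z = −1.45578 and ∂z/∂northing = −n_y/n_z = 0.27423.
Unit vector along 150° is (sin 150°, cos 150°) = (0.5000, -0.8660).
Slope in that direction = a·(0.5000) + b·(-0.8660) = −0.96538.
Apparent dip = arctan|0.96538| = 43.99° (true dip is 56.0°, so apparent ≤ true as expected).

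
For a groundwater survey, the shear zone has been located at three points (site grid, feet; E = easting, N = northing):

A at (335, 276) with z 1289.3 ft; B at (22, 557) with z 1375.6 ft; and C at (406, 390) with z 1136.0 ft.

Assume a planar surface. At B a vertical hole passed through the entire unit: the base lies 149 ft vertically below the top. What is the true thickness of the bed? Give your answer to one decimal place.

Two edge vectors: A→B = (-313, 281, 86.3), A→C = (71, 114, -153.3).
Normal n = (A→B) × (A→C) = (-52915.5, -41855.6, -55633).
So ∂z/∂E = −n_x/n_z = −0.95115 and ∂z/∂N = −n_y/n_z = −0.75235.
|∇z| = √(a²+b²) = 1.21273, so dip δ = arctan(1.21273) = 50.49°.
True thickness = vertical thickness × cos δ = 149 × cos 50.49° = 94.8 ft.

94.8 ft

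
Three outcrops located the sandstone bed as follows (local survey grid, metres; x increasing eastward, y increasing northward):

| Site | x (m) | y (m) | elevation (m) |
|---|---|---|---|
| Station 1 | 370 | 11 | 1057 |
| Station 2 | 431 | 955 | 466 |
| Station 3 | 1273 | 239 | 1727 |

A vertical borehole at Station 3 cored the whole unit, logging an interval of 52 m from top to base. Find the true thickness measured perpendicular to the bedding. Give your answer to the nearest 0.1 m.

Two edge vectors: Station 1→Station 2 = (61, 944, -591), Station 1→Station 3 = (903, 228, 670).
Normal n = (Station 1→Station 2) × (Station 1→Station 3) = (767228, -574543, -838524).
So ∂z/∂x = −n_x/n_z = 0.91497 and ∂z/∂y = −n_y/n_z = −0.68518.
|∇z| = √(a²+b²) = 1.14309, so dip δ = arctan(1.14309) = 48.82°.
True thickness = vertical thickness × cos δ = 52 × cos 48.82° = 34.2 m.

34.2 m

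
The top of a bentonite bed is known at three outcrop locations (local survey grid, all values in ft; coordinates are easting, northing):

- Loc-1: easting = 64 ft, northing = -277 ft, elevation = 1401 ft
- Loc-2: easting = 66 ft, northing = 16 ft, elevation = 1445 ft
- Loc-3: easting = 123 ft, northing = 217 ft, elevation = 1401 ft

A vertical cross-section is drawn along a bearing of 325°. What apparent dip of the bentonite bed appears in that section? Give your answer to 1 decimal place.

Let the plane be z = a·easting + b·northing + c.
Loc-2−Loc-1: 2a + 293b = 44;  Loc-3−Loc-1: 59a + 494b = 0.
Solving gives a = −1.33358, b = 0.15927.
Unit vector along 325° is (sin 325°, cos 325°) = (-0.5736, 0.8192).
Slope in that direction = a·(-0.5736) + b·(0.8192) = 0.89538.
Apparent dip = arctan|0.89538| = 41.8° (true dip is 53.3°, so apparent ≤ true as expected).

41.8°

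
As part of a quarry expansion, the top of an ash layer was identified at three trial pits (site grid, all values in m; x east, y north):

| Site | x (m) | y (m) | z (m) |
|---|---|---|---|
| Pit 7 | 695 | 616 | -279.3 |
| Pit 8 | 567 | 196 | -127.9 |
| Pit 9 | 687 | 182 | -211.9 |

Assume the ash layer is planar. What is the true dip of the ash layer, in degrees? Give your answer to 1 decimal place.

36.1°

Let the plane be z = a·x + b·y + c.
Pit 8−Pit 7: −128a − 420b = 151.4;  Pit 9−Pit 7: −8a − 434b = 67.4.
Solving gives a = −0.71658, b = −0.14209.
Gradient magnitude |∇z| = √(a² + b²) = √(0.51348 + 0.02019) = 0.73053.
True dip = arctan(0.73053) = 36.1°, dipping toward E (azimuth ≈ 079°).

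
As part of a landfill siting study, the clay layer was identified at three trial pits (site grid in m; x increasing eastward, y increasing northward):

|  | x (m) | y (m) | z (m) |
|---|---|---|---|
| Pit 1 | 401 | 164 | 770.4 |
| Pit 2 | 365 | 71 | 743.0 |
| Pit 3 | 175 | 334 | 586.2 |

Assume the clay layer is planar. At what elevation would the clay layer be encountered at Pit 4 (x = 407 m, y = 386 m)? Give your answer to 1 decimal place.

Let the plane be z = a·x + b·y + c.
Pit 2−Pit 1: −36a − 93b = −27.4;  Pit 3−Pit 1: −226a + 170b = −184.2.
Solving gives a = 0.80288, b = −0.01617.
Then c = 770.4 − a·401 − b·164 = 451.10.
At (407, 386): z = 326.8 − 6.2 + 451.10 = 771.6 m.

771.6 m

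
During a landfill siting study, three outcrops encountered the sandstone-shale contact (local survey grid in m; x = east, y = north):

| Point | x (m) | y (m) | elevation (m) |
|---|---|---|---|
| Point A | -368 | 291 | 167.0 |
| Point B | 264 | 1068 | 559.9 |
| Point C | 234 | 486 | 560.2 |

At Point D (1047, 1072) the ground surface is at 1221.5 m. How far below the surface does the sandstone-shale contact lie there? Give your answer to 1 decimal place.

141.5 m

Let the plane be z = a·x + b·y + c.
Point B−Point A: 632a + 777b = 392.9;  Point C−Point A: 602a + 195b = 393.2.
Solving gives a = 0.664417, b = −0.034764.
Then c = 167 − a·-368 − b·291 = 421.62.
At (1047, 1072): z_contact = 695.64 − 37.27 + 421.62 = 1080.00 m.
Depth below ground = 1221.5 − 1080.00 = 141.5 m.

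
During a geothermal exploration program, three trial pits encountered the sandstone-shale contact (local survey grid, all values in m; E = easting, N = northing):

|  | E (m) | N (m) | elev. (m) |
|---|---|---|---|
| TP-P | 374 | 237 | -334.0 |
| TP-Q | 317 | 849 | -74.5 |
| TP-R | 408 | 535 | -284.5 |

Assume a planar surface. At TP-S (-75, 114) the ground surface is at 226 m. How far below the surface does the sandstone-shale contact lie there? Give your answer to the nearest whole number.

Let the plane be z = a·E + b·N + c.
TP-Q−TP-P: −57a + 612b = 259.5;  TP-R−TP-P: 34a + 298b = 49.5.
Solving gives a = −1.24456, b = 0.30810.
Then c = -334 − a·374 − b·237 = 58.45.
At (-75, 114): z_contact = 93.3 + 35.1 + 58.45 = 186.9 m.
Depth below ground = 226 − 186.9 = 39 m.

39 m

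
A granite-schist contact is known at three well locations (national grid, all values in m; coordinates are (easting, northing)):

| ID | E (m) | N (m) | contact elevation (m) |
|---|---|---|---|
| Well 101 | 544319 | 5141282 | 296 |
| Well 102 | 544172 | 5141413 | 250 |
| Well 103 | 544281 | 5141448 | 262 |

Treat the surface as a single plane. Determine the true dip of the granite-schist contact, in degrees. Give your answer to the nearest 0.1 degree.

Two edge vectors: Well 101→Well 102 = (-147, 131, -46), Well 101→Well 103 = (-38, 166, -34).
Normal n = (Well 101→Well 102) × (Well 101→Well 103) = (3182, -3250, -19424).
So ∂z/∂E = −n_x/n_z = 0.16382 and ∂z/∂N = −n_y/n_z = −0.16732.
Gradient magnitude |∇z| = √(a² + b²) = √(0.02684 + 0.02800) = 0.23416.
True dip = arctan(0.23416) = 13.2°, dipping toward NW (azimuth ≈ 316°).

13.2°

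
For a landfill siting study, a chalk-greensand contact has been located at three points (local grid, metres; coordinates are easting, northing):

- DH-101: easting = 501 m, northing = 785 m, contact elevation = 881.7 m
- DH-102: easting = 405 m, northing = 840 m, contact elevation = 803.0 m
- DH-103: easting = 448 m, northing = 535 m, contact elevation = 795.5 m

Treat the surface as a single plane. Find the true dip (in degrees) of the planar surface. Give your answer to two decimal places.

Two edge vectors: DH-101→DH-102 = (-96, 55, -78.7), DH-101→DH-103 = (-53, -250, -86.2).
Normal n = (DH-101→DH-102) × (DH-101→DH-103) = (-24416, -4104.1, 26915).
So ∂z/∂easting = −n_x/n_z = 0.90715 and ∂z/∂northing = −n_y/n_z = 0.15248.
Gradient magnitude |∇z| = √(a² + b²) = √(0.82293 + 0.02325) = 0.91988.
True dip = arctan(0.91988) = 42.61°, dipping toward W (azimuth ≈ 260°).

42.61°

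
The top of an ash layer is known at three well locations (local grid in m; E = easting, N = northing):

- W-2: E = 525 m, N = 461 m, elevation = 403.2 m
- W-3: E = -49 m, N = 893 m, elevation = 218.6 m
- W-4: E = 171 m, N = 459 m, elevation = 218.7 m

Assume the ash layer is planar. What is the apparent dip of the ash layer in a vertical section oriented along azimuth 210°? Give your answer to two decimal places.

Let the plane be z = a·E + b·N + c.
W-3−W-2: −574a + 432b = −184.6;  W-4−W-2: −354a − 2b = −184.5.
Solving gives a = 0.51970, b = 0.26321.
Unit vector along 210° is (sin 210°, cos 210°) = (-0.5000, -0.8660).
Slope in that direction = a·(-0.5000) + b·(-0.8660) = −0.48780.
Apparent dip = arctan|0.48780| = 26.00° (true dip is 30.2°, so apparent ≤ true as expected).

26.00°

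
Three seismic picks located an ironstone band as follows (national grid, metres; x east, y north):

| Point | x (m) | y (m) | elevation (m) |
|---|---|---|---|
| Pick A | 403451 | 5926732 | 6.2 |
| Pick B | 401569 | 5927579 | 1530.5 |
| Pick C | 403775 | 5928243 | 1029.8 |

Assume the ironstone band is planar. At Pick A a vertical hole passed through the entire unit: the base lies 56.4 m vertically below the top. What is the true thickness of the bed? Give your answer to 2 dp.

Two edge vectors: Pick A→Pick B = (-1882, 847, 1524.3), Pick A→Pick C = (324, 1511, 1023.6).
Normal n = (Pick A→Pick B) × (Pick A→Pick C) = (-1436228.1, 2420288.4, -3118130).
So ∂z/∂x = −n_x/n_z = −0.46061 and ∂z/∂y = −n_y/n_z = 0.77620.
|∇z| = √(a²+b²) = 0.90258, so dip δ = arctan(0.90258) = 42.07°.
True thickness = vertical thickness × cos δ = 56.4 × cos 42.07° = 41.87 m.

41.87 m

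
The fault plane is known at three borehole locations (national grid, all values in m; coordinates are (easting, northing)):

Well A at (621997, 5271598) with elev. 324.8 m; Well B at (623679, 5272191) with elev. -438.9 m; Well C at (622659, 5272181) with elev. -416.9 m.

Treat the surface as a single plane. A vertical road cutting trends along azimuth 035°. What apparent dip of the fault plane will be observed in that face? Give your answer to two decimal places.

46.09°

Two edge vectors: Well A→Well B = (1682, 593, -763.7), Well A→Well C = (662, 583, -741.7).
Normal n = (Well A→Well B) × (Well A→Well C) = (5409, 741970, 588040).
So ∂z/∂E = −n_x/n_z = −0.00920 and ∂z/∂N = −n_y/n_z = −1.26177.
Unit vector along 035° is (sin 35°, cos 35°) = (0.5736, 0.8192).
Slope in that direction = a·(0.5736) + b·(0.8192) = −1.03886.
Apparent dip = arctan|1.03886| = 46.09° (true dip is 51.6°, so apparent ≤ true as expected).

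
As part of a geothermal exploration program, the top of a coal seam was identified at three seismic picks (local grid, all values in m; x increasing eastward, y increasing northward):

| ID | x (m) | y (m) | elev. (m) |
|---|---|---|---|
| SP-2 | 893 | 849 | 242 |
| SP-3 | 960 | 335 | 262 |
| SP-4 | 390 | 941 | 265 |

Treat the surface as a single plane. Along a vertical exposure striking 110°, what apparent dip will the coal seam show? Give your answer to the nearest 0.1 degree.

Two edge vectors: SP-2→SP-3 = (67, -514, 20), SP-2→SP-4 = (-503, 92, 23).
Normal n = (SP-2→SP-3) × (SP-2→SP-4) = (-13662, -11601, -252378).
So ∂z/∂x = −n_x/n_z = −0.05413 and ∂z/∂y = −n_y/n_z = −0.04597.
Unit vector along 110° is (sin 110°, cos 110°) = (0.9397, -0.3420).
Slope in that direction = a·(0.9397) + b·(-0.3420) = −0.03515.
Apparent dip = arctan|0.03515| = 2.0° (true dip is 4.1°, so apparent ≤ true as expected).

2.0°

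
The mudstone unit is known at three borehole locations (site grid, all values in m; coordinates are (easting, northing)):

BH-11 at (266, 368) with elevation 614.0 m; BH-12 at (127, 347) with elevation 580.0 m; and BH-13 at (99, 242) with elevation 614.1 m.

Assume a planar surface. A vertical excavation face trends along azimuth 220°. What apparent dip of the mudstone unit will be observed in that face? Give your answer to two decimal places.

6.54°

Let the plane be z = a·E + b·N + c.
BH-12−BH-11: −139a − 21b = −34;  BH-13−BH-11: −167a − 126b = 0.1.
Solving gives a = 0.30600, b = −0.40636.
Unit vector along 220° is (sin 220°, cos 220°) = (-0.6428, -0.7660).
Slope in that direction = a·(-0.6428) + b·(-0.7660) = 0.11460.
Apparent dip = arctan|0.11460| = 6.54° (true dip is 27.0°, so apparent ≤ true as expected).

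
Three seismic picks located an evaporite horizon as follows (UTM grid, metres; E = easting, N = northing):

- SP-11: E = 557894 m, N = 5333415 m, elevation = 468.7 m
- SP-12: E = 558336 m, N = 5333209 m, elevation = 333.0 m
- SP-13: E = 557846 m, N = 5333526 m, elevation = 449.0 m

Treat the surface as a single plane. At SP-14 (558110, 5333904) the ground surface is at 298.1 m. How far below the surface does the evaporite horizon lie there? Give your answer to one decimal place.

Two edge vectors: SP-11→SP-12 = (442, -206, -135.7), SP-11→SP-13 = (-48, 111, -19.7).
Normal n = (SP-11→SP-12) × (SP-11→SP-13) = (19120.9, 15221, 39174).
So ∂z/∂E = −n_x/n_z = −0.488101802 and ∂z/∂N = −n_y/n_z = −0.388548527.
Intercept c from SP-11: 468.7 + 272309.07 + 2072290.54 = 2345068.31.
At (558110, 5333904): z_contact = −272414.50 − 2072480.54 + 2345068.31 = 173.27 m.
Depth below ground = 298.1 − 173.27 = 124.8 m.

124.8 m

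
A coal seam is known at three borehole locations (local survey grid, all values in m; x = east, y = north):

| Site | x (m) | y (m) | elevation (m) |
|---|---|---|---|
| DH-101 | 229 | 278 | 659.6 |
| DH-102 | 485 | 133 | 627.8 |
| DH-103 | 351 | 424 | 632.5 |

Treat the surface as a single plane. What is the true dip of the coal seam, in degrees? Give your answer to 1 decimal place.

9.4°

Let the plane be z = a·x + b·y + c.
DH-102−DH-101: 256a − 145b = −31.8;  DH-103−DH-101: 122a + 146b = −27.1.
Solving gives a = −0.15567, b = −0.05553.
Gradient magnitude |∇z| = √(a² + b²) = √(0.02423 + 0.00308) = 0.16528.
True dip = arctan(0.16528) = 9.4°, dipping toward ENE (azimuth ≈ 070°).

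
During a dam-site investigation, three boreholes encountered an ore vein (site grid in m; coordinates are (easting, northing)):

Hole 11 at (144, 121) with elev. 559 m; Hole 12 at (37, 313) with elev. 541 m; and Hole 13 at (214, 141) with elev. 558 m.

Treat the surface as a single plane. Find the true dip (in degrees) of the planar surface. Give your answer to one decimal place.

Let the plane be z = a·E + b·N + c.
Hole 12−Hole 11: −107a + 192b = −18;  Hole 13−Hole 11: 70a + 20b = −1.
Solving gives a = 0.01078, b = −0.08774.
Gradient magnitude |∇z| = √(a² + b²) = √(0.00012 + 0.00770) = 0.08840.
True dip = arctan(0.08840) = 5.1°, dipping toward N (azimuth ≈ 353°).

5.1°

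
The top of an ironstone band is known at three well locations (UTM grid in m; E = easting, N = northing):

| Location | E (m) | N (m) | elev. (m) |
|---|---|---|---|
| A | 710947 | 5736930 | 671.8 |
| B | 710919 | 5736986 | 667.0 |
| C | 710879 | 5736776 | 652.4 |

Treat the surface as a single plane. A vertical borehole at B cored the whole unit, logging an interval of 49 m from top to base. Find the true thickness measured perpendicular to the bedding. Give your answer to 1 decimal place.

Two edge vectors: A→B = (-28, 56, -4.8), A→C = (-68, -154, -19.4).
Normal n = (A→B) × (A→C) = (-1825.6, -216.8, 8120).
So ∂z/∂E = −n_x/n_z = 0.22483 and ∂z/∂N = −n_y/n_z = 0.02670.
|∇z| = √(a²+b²) = 0.22641, so dip δ = arctan(0.22641) = 12.76°.
True thickness = vertical thickness × cos δ = 49 × cos 12.76° = 47.8 m.

47.8 m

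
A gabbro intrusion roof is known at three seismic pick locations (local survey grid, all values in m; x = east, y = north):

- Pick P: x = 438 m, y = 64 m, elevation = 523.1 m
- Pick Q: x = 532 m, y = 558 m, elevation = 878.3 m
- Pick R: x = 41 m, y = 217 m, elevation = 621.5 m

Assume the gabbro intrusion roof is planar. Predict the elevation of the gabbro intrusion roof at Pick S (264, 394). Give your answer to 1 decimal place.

753.9 m

Let the plane be z = a·x + b·y + c.
Pick Q−Pick P: 94a + 494b = 355.2;  Pick R−Pick P: −397a + 153b = 98.4.
Solving gives a = 0.02725, b = 0.71384.
Then c = 523.1 − a·438 − b·64 = 465.48.
At (264, 394): z = 7.2 + 281.3 + 465.48 = 753.9 m.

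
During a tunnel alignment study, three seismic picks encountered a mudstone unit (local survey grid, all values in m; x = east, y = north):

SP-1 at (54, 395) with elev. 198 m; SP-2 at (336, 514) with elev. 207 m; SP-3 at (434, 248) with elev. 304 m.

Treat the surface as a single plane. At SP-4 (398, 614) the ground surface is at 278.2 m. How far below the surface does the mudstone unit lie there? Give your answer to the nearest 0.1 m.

91.8 m

Two edge vectors: SP-1→SP-2 = (282, 119, 9), SP-1→SP-3 = (380, -147, 106).
Normal n = (SP-1→SP-2) × (SP-1→SP-3) = (13937, -26472, -86674).
So ∂z/∂x = −n_x/n_z = 0.16080 and ∂z/∂y = −n_y/n_z = −0.30542.
Intercept c from SP-1: 198 − 8.68 + 120.64 = 309.96.
At (398, 614): z_contact = 64.00 − 187.53 + 309.96 = 186.43 m.
Depth below ground = 278.2 − 186.43 = 91.8 m.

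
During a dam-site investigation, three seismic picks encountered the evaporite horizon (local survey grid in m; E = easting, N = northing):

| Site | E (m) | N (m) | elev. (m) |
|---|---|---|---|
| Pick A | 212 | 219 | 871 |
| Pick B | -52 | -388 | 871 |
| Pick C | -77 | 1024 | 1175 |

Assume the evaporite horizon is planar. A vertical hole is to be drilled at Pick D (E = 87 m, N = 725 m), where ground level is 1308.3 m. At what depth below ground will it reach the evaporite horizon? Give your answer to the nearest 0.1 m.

273.2 m

Let the plane be z = a·E + b·N + c.
Pick B−Pick A: −264a − 607b = 0;  Pick C−Pick A: −289a + 805b = 304.
Solving gives a = −0.475658, b = 0.206876.
Then c = 871 − a·212 − b·219 = 926.53.
At (87, 725): z_contact = −41.38 + 149.98 + 926.53 = 1035.14 m.
Depth below ground = 1308.3 − 1035.14 = 273.2 m.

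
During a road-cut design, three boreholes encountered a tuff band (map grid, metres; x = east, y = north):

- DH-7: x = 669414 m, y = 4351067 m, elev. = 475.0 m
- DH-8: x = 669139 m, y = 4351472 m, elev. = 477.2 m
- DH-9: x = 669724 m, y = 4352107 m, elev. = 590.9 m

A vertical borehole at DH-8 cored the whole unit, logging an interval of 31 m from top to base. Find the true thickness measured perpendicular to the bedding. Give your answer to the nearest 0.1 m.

Let the plane be z = a·x + b·y + c.
DH-8−DH-7: −275a + 405b = 2.2;  DH-9−DH-7: 310a + 1040b = 115.9.
Solving gives a = 0.10850, b = 0.07910.
|∇z| = √(a²+b²) = 0.13427, so dip δ = arctan(0.13427) = 7.65°.
True thickness = vertical thickness × cos δ = 31 × cos 7.65° = 30.7 m.

30.7 m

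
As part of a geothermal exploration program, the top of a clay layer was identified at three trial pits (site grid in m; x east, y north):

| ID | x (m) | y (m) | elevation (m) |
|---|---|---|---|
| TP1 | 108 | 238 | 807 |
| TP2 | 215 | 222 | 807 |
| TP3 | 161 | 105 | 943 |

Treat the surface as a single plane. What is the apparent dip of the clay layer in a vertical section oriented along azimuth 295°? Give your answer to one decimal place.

17.3°

Two edge vectors: TP1→TP2 = (107, -16, 0), TP1→TP3 = (53, -133, 136).
Normal n = (TP1→TP2) × (TP1→TP3) = (-2176, -14552, -13383).
So ∂z/∂x = −n_x/n_z = −0.16259 and ∂z/∂y = −n_y/n_z = −1.08735.
Unit vector along 295° is (sin 295°, cos 295°) = (-0.9063, 0.4226).
Slope in that direction = a·(-0.9063) + b·(0.4226) = −0.31217.
Apparent dip = arctan|0.31217| = 17.3° (true dip is 47.7°, so apparent ≤ true as expected).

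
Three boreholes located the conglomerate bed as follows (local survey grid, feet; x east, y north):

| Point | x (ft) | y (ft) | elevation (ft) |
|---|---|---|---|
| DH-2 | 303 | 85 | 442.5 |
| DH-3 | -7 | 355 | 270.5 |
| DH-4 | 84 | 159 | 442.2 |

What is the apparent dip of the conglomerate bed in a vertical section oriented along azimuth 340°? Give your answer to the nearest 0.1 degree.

Two edge vectors: DH-2→DH-3 = (-310, 270, -172), DH-2→DH-4 = (-219, 74, -0.3).
Normal n = (DH-2→DH-3) × (DH-2→DH-4) = (12647, 37575, 36190).
So ∂z/∂x = −n_x/n_z = −0.34946 and ∂z/∂y = −n_y/n_z = −1.03827.
Unit vector along 340° is (sin 340°, cos 340°) = (-0.3420, 0.9397).
Slope in that direction = a·(-0.3420) + b·(0.9397) = −0.85613.
Apparent dip = arctan|0.85613| = 40.6° (true dip is 47.6°, so apparent ≤ true as expected).

40.6°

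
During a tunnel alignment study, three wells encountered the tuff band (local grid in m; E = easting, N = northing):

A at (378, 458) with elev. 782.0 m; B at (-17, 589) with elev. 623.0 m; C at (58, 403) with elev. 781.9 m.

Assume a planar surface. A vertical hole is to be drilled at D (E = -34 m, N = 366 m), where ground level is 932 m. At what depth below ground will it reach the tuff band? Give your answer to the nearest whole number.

Let the plane be z = a·E + b·N + c.
B−A: −395a + 131b = −159;  C−A: −320a − 55b = −0.1.
Solving gives a = 0.13761, b = −0.79881.
Then c = 782 − a·378 − b·458 = 1095.84.
At (-34, 366): z_contact = −4.7 − 292.4 + 1095.84 = 798.8 m.
Depth below ground = 932 − 798.8 = 133 m.

133 m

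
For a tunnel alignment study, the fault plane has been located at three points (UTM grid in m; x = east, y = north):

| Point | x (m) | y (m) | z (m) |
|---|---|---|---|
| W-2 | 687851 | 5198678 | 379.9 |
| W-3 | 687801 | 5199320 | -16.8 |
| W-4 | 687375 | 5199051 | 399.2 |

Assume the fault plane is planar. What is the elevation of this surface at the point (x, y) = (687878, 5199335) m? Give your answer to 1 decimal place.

-69.8 m

Let the plane be z = a·x + b·y + c.
W-3−W-2: −50a + 642b = −396.7;  W-4−W-2: −476a + 373b = 19.3.
Solving gives a = −0.558857539, b = −0.661437503.
Then c = 379.9 − a·687851 − b·5198678 = 3823391.21.
At (687878, 5199335): z = −384425.8 − 3439035.2 + 3823391.21 = -69.8 m.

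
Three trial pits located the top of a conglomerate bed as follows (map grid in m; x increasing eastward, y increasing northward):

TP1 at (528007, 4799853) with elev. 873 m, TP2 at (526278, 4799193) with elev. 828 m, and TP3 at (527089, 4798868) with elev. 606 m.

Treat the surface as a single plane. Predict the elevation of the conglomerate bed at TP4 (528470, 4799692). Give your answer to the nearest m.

756 m

Two edge vectors: TP1→TP2 = (-1729, -660, -45), TP1→TP3 = (-918, -985, -267).
Normal n = (TP1→TP2) × (TP1→TP3) = (131895, -420333, 1097185).
So ∂z/∂x = −n_x/n_z = −0.12021218 and ∂z/∂y = −n_y/n_z = 0.38310130.
Intercept c from TP1: 873 + 63472.87 − 1838829.92 = −1774484.05.
At (528470, 4799692): z = −63528.5 + 1838768.2 − 1774484.05 = 755.7 m.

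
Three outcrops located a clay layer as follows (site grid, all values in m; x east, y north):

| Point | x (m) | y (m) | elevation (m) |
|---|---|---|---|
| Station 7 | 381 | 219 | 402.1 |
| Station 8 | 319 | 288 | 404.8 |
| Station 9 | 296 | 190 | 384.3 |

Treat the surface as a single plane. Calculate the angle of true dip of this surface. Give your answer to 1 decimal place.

Two edge vectors: Station 7→Station 8 = (-62, 69, 2.7), Station 7→Station 9 = (-85, -29, -17.8).
Normal n = (Station 7→Station 8) × (Station 7→Station 9) = (-1149.9, -1333.1, 7663).
So ∂z/∂x = −n_x/n_z = 0.15006 and ∂z/∂y = −n_y/n_z = 0.17397.
Gradient magnitude |∇z| = √(a² + b²) = √(0.02252 + 0.03026) = 0.22974.
True dip = arctan(0.22974) = 12.9°, dipping toward SW (azimuth ≈ 221°).

12.9°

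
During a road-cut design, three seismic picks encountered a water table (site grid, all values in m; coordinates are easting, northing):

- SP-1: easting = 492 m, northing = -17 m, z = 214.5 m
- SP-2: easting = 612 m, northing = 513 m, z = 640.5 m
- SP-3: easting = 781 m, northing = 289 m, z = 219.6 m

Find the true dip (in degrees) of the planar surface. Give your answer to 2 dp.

56.65°

Let the plane be z = a·easting + b·northing + c.
SP-2−SP-1: 120a + 530b = 426;  SP-3−SP-1: 289a + 306b = 5.1.
Solving gives a = −1.09620, b = 1.05197.
Gradient magnitude |∇z| = √(a² + b²) = √(1.20166 + 1.10664) = 1.51931.
True dip = arctan(1.51931) = 56.65°, dipping toward SE (azimuth ≈ 134°).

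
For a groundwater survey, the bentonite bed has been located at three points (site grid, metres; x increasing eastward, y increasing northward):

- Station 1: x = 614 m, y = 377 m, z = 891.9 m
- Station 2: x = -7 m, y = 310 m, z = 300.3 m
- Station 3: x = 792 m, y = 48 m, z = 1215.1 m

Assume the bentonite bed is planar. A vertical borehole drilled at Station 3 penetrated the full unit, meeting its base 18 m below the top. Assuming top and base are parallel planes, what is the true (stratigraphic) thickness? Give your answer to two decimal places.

Let the plane be z = a·x + b·y + c.
Station 2−Station 1: −621a − 67b = −591.6;  Station 3−Station 1: 178a − 329b = 323.2.
Solving gives a = 1.00026, b = −0.44120.
|∇z| = √(a²+b²) = 1.09324, so dip δ = arctan(1.09324) = 47.55°.
True thickness = vertical thickness × cos δ = 18 × cos 47.55° = 12.15 m.

12.15 m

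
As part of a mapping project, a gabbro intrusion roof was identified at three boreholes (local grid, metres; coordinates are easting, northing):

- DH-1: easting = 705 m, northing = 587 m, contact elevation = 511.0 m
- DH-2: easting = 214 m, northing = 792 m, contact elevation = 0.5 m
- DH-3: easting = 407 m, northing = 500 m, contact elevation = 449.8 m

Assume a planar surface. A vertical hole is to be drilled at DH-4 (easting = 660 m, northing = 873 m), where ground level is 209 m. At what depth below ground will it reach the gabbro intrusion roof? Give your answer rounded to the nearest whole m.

59 m

Two edge vectors: DH-1→DH-2 = (-491, 205, -510.5), DH-1→DH-3 = (-298, -87, -61.2).
Normal n = (DH-1→DH-2) × (DH-1→DH-3) = (-56959.5, 122079.8, 103807).
So ∂z/∂easting = −n_x/n_z = 0.54871 and ∂z/∂northing = −n_y/n_z = −1.17603.
Intercept c from DH-1: 511 − 386.84 + 690.33 = 814.49.
At (660, 873): z_contact = 362.1 − 1026.7 + 814.49 = 150.0 m.
Depth below ground = 209 − 150.0 = 59 m.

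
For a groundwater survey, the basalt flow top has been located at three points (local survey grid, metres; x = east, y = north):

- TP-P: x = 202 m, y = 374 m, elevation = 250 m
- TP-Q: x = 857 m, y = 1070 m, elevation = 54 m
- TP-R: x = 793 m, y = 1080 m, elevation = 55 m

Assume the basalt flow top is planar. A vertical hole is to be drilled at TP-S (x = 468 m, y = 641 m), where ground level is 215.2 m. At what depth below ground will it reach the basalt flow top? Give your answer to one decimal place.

41.2 m

Two edge vectors: TP-P→TP-Q = (655, 696, -196), TP-P→TP-R = (591, 706, -195).
Normal n = (TP-P→TP-Q) × (TP-P→TP-R) = (2656, 11889, 51094).
So ∂z/∂x = −n_x/n_z = −0.051983 and ∂z/∂y = −n_y/n_z = −0.232689.
Intercept c from TP-P: 250 + 10.50 + 87.03 = 347.53.
At (468, 641): z_contact = −24.33 − 149.15 + 347.53 = 174.04 m.
Depth below ground = 215.2 − 174.04 = 41.2 m.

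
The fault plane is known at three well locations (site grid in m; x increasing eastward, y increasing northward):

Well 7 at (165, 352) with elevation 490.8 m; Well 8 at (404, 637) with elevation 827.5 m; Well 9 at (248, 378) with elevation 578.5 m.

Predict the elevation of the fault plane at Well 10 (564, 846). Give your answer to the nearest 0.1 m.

Two edge vectors: Well 7→Well 8 = (239, 285, 336.7), Well 7→Well 9 = (83, 26, 87.7).
Normal n = (Well 7→Well 8) × (Well 7→Well 9) = (16240.3, 6985.8, -17441).
So ∂z/∂x = −n_x/n_z = 0.93116 and ∂z/∂y = −n_y/n_z = 0.40054.
Intercept c from Well 7: 490.8 − 153.64 − 140.99 = 196.17.
At (564, 846): z = 525.2 + 338.9 + 196.17 = 1060.2 m.

1060.2 m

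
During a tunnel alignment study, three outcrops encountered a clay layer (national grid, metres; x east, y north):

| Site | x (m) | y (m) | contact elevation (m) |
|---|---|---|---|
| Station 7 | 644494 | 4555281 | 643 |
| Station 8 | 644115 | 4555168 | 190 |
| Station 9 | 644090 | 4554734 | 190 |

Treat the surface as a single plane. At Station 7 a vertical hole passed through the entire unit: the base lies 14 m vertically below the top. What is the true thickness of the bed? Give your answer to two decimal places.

Two edge vectors: Station 7→Station 8 = (-379, -113, -453), Station 7→Station 9 = (-404, -547, -453).
Normal n = (Station 7→Station 8) × (Station 7→Station 9) = (-196602, 11325, 161661).
So ∂z/∂x = −n_x/n_z = 1.21614 and ∂z/∂y = −n_y/n_z = −0.07005.
|∇z| = √(a²+b²) = 1.21815, so dip δ = arctan(1.21815) = 50.62°.
True thickness = vertical thickness × cos δ = 14 × cos 50.62° = 8.88 m.

8.88 m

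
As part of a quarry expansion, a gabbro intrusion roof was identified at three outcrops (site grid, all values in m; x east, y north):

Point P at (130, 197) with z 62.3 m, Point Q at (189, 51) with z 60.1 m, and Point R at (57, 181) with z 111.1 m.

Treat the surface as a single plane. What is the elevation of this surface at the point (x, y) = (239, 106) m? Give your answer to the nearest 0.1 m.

Two edge vectors: Point P→Point Q = (59, -146, -2.2), Point P→Point R = (-73, -16, 48.8).
Normal n = (Point P→Point Q) × (Point P→Point R) = (-7160, -2718.6, -11602).
So ∂z/∂x = −n_x/n_z = −0.61713 and ∂z/∂y = −n_y/n_z = −0.23432.
Intercept c from Point P: 62.3 + 80.23 + 46.16 = 188.69.
At (239, 106): z = −147.5 − 24.8 + 188.69 = 16.4 m.

16.4 m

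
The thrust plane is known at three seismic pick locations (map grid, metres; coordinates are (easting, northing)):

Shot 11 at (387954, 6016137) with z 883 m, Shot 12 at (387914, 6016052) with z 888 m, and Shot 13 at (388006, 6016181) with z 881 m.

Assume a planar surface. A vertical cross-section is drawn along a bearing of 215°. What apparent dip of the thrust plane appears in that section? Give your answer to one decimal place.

2.6°

Two edge vectors: Shot 11→Shot 12 = (-40, -85, 5), Shot 11→Shot 13 = (52, 44, -2).
Normal n = (Shot 11→Shot 12) × (Shot 11→Shot 13) = (-50, 180, 2660).
So ∂z/∂E = −n_x/n_z = 0.01880 and ∂z/∂N = −n_y/n_z = −0.06767.
Unit vector along 215° is (sin 215°, cos 215°) = (-0.5736, -0.8192).
Slope in that direction = a·(-0.5736) + b·(-0.8192) = 0.04465.
Apparent dip = arctan|0.04465| = 2.6° (true dip is 4.0°, so apparent ≤ true as expected).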